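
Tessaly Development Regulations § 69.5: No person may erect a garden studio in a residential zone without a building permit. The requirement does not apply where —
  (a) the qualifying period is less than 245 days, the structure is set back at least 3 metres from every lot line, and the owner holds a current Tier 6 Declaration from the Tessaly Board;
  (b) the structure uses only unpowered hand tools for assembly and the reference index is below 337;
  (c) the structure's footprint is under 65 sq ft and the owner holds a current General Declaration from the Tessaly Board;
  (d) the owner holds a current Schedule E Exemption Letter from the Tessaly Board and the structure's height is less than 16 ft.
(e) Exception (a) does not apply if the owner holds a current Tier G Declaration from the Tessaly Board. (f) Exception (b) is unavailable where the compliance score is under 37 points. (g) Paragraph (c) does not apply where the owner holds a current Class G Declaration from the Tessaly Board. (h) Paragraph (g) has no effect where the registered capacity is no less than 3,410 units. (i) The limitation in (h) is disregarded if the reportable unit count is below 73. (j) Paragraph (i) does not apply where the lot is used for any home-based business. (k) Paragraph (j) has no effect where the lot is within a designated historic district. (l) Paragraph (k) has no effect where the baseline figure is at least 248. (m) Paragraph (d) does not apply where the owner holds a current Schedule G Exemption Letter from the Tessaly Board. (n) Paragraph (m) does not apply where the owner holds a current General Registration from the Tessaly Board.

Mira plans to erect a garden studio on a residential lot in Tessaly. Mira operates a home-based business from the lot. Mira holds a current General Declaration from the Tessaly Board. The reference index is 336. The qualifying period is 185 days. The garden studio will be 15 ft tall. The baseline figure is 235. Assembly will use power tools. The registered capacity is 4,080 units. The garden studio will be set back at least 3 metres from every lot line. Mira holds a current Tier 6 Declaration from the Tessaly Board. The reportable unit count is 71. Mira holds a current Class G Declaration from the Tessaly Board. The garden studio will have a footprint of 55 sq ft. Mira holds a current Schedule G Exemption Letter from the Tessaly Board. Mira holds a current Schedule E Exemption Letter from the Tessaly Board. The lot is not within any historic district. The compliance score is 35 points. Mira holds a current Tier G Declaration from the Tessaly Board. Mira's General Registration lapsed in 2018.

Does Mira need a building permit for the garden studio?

No — exception (c) applies; Mira does not need a building permit.

Exception (a) is satisfied on its face — the qualifying period is 185 days, less than the 245 days limit; the setback is at least 3 m on every side; a current Tier 6 Declaration is held. But: (e) operates against (a): a current Tier G Declaration is held. So (a) is unavailable.
Exception (b) requires that the structure uses only unpowered hand tools for assembly; but assembly uses power tools, so (b) is unavailable.
Exception (c)'s conditions are all satisfied: the structure's footprint is 55 sq ft, under the 65 sq ft limit; a current General Declaration is held. As to paragraphs (g)–(l): (g) operates (a current Class G Declaration is held), but is itself disapplied by (h): (h) applies — the registered capacity is 4,080 units, meeting the 3,410 units threshold. (i) would limit (h) — the reportable unit count is 71, below the 73 limit — but (j) sets (i) aside: (j) operates against (i): a home-based business operates on the lot. (k) does not operate here (the lot is not in a historic district), so (j) stands. Exception (c) stands.
Exception (d): a current Schedule E Exemption Letter is held; the structure's height is 15 ft, less than the 16 ft limit — every condition holds. Turning to paragraphs (m)–(n): (m) operates against (d): a current Schedule G Exemption Letter is held. (n), which would lift (m), does not operate here — the General Registration is not current. (d) is therefore removed.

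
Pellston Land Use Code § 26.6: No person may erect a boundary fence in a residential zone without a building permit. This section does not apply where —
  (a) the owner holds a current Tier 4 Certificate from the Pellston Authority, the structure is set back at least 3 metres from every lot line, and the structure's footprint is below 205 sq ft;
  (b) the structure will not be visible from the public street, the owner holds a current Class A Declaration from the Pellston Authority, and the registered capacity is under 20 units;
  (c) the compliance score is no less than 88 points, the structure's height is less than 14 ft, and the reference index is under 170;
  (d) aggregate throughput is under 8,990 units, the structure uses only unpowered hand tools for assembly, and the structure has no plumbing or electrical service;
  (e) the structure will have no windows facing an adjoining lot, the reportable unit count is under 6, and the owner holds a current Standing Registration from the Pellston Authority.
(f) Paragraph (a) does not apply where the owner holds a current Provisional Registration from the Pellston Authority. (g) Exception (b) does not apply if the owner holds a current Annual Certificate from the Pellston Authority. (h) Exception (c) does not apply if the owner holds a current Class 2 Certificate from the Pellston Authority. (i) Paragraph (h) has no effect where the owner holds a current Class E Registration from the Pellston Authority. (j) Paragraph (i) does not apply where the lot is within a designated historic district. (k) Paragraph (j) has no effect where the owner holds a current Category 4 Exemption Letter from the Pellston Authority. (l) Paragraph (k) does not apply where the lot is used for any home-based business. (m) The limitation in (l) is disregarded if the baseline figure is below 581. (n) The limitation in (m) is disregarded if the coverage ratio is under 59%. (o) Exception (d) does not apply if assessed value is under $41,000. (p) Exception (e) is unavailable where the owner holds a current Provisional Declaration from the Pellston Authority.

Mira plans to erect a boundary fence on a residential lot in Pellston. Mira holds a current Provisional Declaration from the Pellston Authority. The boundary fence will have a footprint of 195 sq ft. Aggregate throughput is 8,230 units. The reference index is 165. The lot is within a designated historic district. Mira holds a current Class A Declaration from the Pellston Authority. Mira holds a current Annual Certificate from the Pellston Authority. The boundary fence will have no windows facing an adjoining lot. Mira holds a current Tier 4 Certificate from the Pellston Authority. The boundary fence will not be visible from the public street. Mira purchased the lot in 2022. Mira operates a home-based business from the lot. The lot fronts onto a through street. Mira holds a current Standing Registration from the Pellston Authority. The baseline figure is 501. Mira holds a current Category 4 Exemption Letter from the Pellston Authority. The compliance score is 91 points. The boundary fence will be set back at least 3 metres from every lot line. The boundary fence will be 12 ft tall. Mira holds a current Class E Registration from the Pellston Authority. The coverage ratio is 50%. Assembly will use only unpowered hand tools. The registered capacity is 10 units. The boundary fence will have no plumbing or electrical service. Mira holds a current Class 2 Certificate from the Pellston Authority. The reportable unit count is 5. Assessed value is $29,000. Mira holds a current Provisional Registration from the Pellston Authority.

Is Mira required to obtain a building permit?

Yes — Mira must obtain a building permit.

Exception (a): a current Tier 4 Certificate is held; the setback is at least 3 m on every side; the structure's footprint is 195 sq ft, below the 205 sq ft limit — every condition holds. Turning to paragraph (f): (f) is engaged — a current Provisional Registration is held. (a) is therefore removed.
Exception (b) is satisfied on its face — the structure will not be visible from the street; a current Class A Declaration is held; the registered capacity is 10 units, under the 20 units limit. But: (g) operates — a current Annual Certificate is held. So (b) is unavailable.
Exception (c): the compliance score is 91 points, meeting the 88 points threshold; the structure's height is 12 ft, less than the 14 ft limit; the reference index is 165, under the 170 limit — every condition holds. Turning to paragraphs (h)–(n): (h) is triggered — a current Class 2 Certificate is held. (i) would limit (h) — a current Class E Registration is held — but (j) sets (i) aside: (j) is triggered — the lot is in a historic district. (k) is triggered (a current Category 4 Exemption Letter is held), but is displaced by (l): (l) applies — a home-based business operates on the lot. (m) would limit (l) — the baseline figure is 501, below the 581 limit — but (n) sets (m) aside: (n) applies — the coverage ratio is 50%, under the 59% limit. So (c) is unavailable.
All of (d)'s requirements are met (aggregate throughput is 8,230 units, under the 8,990 units limit; assembly uses only hand tools; there is no plumbing or electrical service). However, paragraph (o) must be considered: (o) operates against (d): assessed value is $29,000, under the $41,000 limit. Exception (d) does not apply.
All of (e)'s requirements are met (no windows face an adjoining lot; the reportable unit count is 5, under the 6 limit; a current Standing Registration is held). Turning to paragraph (p): (p) applies — a current Provisional Declaration is held. So (e) is unavailable.
No exception applies. The general rule governs.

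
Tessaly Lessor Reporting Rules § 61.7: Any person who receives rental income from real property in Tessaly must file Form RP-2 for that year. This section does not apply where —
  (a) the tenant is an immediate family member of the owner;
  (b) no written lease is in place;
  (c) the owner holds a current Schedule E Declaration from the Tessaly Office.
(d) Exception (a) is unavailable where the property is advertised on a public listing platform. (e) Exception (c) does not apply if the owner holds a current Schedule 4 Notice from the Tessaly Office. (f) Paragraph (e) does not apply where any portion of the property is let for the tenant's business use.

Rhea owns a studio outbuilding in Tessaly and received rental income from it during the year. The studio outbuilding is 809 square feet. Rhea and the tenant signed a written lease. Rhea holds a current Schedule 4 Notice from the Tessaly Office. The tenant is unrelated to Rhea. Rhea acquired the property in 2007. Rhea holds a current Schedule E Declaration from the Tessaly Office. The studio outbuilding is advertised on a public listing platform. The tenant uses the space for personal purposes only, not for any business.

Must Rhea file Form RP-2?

Exception (a) fails — the tenant is unrelated to the owner.
Exception (b) does not apply: a written lease is in place.
Exception (c): a current Schedule E Declaration is held — every condition holds. Turning to paragraphs (e)–(f): (e) is triggered — a current Schedule 4 Notice is held. (f), which would lift (e), is inapplicable — the space is used for personal purposes only. Exception (c) does not apply.
No exception is made out. Rhea falls within the general rule.

Yes — Rhea must file Form RP-2.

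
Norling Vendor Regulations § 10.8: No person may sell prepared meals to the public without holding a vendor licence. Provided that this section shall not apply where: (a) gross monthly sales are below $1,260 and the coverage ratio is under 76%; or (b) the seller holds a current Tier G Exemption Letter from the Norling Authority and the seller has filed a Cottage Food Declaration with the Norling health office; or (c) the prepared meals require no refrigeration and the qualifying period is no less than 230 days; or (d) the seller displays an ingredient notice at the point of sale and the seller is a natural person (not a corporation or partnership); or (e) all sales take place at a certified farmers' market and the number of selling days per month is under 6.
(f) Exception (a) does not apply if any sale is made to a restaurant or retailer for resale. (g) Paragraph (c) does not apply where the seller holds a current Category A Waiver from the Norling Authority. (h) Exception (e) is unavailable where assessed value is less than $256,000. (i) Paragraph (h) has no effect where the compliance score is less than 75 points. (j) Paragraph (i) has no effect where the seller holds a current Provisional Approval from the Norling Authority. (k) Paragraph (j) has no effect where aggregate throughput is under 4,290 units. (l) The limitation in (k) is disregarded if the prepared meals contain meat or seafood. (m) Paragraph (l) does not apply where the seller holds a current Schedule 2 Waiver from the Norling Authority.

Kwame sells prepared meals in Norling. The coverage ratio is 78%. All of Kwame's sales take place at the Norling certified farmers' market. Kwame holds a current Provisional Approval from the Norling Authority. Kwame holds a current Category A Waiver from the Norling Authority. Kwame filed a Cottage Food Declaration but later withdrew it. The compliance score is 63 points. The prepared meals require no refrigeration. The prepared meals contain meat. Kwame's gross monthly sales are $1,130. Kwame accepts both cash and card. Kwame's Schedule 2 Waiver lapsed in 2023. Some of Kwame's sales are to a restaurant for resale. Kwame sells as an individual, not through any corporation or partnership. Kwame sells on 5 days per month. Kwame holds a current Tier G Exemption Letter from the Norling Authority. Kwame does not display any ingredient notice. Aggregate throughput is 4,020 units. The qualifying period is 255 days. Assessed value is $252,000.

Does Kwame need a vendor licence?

Yes — Kwame must hold a vendor licence.

Exception (a) does not apply: the coverage ratio is 78%, not under 76%.
Exception (b) does not apply: the Cottage Food Declaration was withdrawn.
Exception (c)'s conditions are all satisfied: the prepared meals are shelf-stable; the qualifying period is 255 days, meeting the 230 days threshold. But: (g) operates against (c): a current Category A Waiver is held. Exception (c) does not apply.
Exception (d) requires that the seller displays an ingredient notice at the point of sale; but no ingredient notice is displayed, so (d) is unavailable.
All of (e)'s requirements are met (all sales are at a certified farmers' market; the number of selling days per month is 5, under the 6 limit). However, paragraphs (h)–(m) must be considered: (h) is triggered — assessed value is $252,000, less than the $256,000 limit. (i) operates (the compliance score is 63 points, less than the 75 points limit), but is displaced by (j): (j) is engaged — a current Provisional Approval is held. (k) would limit (j) — aggregate throughput is 4,020 units, under the 4,290 units limit — but (l) sets (k) aside: (l) operates against (k): the prepared meals contain meat. (m), which would lift (l), is not engaged — there is no Schedule 2 Waiver in force. Exception (e) does not apply.
No exception displaces § 10.8.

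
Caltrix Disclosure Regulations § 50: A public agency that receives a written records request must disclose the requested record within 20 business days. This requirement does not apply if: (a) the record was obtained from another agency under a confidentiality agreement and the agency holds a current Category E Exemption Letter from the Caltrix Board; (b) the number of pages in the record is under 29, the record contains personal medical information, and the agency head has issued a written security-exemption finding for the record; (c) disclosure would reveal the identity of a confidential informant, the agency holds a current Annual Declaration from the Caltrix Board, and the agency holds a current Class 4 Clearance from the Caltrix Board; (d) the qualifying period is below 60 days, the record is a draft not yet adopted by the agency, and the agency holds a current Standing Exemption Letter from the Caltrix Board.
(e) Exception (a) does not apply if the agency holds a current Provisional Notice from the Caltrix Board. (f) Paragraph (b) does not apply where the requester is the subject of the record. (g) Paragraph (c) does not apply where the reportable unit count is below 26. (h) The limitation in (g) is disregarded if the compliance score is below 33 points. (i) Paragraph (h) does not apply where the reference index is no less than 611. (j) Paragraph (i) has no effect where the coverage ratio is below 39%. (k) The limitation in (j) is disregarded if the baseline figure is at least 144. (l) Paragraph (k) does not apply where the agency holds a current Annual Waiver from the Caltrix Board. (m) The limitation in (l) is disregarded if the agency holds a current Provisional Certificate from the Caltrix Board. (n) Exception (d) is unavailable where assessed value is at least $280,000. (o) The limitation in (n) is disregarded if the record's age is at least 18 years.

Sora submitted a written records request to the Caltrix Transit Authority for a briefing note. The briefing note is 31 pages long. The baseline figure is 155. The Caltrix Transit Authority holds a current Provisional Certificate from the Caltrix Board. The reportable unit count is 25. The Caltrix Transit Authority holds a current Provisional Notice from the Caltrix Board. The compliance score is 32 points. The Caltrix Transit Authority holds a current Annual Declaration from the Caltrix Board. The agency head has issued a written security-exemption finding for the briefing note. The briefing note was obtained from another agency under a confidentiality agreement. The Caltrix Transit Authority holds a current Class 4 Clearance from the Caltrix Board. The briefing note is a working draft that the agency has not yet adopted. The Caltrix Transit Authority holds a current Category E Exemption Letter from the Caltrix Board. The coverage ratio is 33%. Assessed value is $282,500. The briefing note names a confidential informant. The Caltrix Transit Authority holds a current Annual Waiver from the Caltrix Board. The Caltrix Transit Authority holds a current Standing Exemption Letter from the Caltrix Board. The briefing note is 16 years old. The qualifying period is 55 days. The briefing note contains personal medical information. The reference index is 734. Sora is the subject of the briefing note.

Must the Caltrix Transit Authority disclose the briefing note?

Exception (a) is satisfied on its face — the briefing note was obtained under a confidentiality agreement; a current Category E Exemption Letter is held. However, paragraph (e) must be considered: (e) is engaged — a current Provisional Notice is held. So (a) is unavailable.
Exception (b) does not apply: the number of pages in the record is 31, not under 29.
All of (c)'s requirements are met (the briefing note names a confidential informant; a current Annual Declaration is held; a current Class 4 Clearance is held). Turning to paragraphs (g)–(m): (g) operates against (c): the reportable unit count is 25, below the 26 limit. (h) would limit (g) — the compliance score is 32 points, below the 33 points limit — but (i) sets (h) aside: (i) is triggered — the reference index is 734, meeting the 611 threshold. (j) would limit (i) — the coverage ratio is 33%, below the 39% limit — but (k) sets (j) aside: (k) operates against (j): the baseline figure is 155, meeting the 144 threshold. (l) would limit (k) — a current Annual Waiver is held — but (m) sets (l) aside: (m) applies — a current Provisional Certificate is held. (c) is therefore removed.
All of (d)'s requirements are met (the qualifying period is 55 days, below the 60 days limit; the briefing note is an unadopted draft; a current Standing Exemption Letter is held). But: (n) applies — assessed value is $282,500, meeting the $280,000 threshold. (o), which would lift (n), does not operate here — the record's age is 16 years, short of 18 years. Exception (d) does not apply.
No exception is made out. the Caltrix Transit Authority falls within the general rule.

Yes — the Caltrix Transit Authority must disclose the briefing note.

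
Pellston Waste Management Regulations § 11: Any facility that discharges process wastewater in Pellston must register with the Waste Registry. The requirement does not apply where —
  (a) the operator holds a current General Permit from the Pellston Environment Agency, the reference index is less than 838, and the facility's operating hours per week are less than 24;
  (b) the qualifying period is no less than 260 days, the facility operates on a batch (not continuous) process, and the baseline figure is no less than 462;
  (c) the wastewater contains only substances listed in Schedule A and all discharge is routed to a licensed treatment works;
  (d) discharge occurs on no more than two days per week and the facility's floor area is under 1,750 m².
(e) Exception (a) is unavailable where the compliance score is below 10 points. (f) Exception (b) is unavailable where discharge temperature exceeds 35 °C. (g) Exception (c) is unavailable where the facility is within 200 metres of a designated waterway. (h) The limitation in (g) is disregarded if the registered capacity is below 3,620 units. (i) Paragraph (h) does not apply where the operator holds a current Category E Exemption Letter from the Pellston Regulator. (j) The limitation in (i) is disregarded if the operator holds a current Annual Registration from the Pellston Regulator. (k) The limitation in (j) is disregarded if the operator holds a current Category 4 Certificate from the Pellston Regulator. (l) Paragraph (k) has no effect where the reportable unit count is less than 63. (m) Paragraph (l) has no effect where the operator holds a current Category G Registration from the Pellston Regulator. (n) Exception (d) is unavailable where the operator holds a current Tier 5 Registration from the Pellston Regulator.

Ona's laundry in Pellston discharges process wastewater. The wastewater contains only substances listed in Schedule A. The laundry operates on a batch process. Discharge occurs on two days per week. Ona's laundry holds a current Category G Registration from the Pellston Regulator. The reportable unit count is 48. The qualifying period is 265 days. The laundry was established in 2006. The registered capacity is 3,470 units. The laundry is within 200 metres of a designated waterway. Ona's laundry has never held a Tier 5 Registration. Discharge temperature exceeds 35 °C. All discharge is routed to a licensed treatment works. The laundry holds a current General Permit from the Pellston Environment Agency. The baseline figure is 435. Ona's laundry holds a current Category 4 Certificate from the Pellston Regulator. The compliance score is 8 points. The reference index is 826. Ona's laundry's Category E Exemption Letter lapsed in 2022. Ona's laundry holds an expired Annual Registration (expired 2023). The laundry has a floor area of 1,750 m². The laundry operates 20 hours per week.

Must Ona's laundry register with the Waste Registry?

Exception (a) is satisfied on its face — a current General Permit is held; the reference index is 826, less than the 838 limit; the facility's operating hours per week are 20, less than the 24 limit. But: (e) is triggered — the compliance score is 8 points, below the 10 points limit. So (a) is unavailable.
Exception (b) fails — the baseline figure is 435, short of 462.
All of (c)'s requirements are met (the wastewater is Schedule-A-only; discharge is routed to a licensed treatment works). Applying paragraphs (g)–(m): (g) would limit (c) — the laundry is within 200 m of a designated waterway — but (h) sets (g) aside: (h) operates against (g): the registered capacity is 3,470 units, below the 3,620 units limit. (i), which would lift (h), is not triggered — there is no Category E Exemption Letter in force. So (c) applies.
Exception (d) fails — the facility's floor area is 1,750 m², not under 1,750 m².

No — exception (c) applies; Ona's laundry is not required to register with the Waste Registry.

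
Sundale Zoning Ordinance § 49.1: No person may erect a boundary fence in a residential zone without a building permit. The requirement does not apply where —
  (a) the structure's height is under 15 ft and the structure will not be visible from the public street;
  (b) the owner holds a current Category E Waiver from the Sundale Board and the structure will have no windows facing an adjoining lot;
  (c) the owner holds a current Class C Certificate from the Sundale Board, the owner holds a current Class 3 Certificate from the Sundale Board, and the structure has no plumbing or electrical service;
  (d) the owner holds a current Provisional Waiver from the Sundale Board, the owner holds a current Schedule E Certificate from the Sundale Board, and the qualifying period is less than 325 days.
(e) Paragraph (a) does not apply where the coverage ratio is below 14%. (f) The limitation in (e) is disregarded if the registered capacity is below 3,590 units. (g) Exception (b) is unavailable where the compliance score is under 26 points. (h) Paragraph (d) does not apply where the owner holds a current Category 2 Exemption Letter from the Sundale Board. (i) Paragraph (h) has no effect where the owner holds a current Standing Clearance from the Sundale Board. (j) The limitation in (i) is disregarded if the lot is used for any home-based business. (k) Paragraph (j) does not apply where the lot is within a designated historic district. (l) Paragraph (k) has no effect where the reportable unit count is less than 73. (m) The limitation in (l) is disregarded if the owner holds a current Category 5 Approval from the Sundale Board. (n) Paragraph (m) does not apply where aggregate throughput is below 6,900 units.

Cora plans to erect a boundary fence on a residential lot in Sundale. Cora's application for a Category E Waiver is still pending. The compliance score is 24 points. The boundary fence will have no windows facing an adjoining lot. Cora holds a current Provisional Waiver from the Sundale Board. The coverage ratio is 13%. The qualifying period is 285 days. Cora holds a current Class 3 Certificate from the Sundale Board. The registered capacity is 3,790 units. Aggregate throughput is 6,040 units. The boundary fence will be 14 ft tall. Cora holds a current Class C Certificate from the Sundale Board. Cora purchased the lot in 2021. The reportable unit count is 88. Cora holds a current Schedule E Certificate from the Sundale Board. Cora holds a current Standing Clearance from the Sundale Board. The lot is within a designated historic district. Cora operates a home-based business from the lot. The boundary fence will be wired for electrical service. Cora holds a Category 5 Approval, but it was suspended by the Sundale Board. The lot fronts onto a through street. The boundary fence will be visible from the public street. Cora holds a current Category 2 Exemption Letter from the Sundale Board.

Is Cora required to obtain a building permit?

Exception (a) requires that the structure will not be visible from the public street; but the structure will be visible from the street, so (a) is unavailable.
Exception (b) fails — the Category E Waiver is not current.
Exception (c) requires that the structure has no plumbing or electrical service; but electrical service is planned, so (c) is unavailable.
Exception (d) is satisfied on its face — a current Provisional Waiver is held; a current Schedule E Certificate is held; the qualifying period is 285 days, less than the 325 days limit. As to paragraphs (h)–(n): (h) would limit (d) — a current Category 2 Exemption Letter is held — but (i) sets (h) aside: (i) operates against (h): a current Standing Clearance is held. (j) operates (a home-based business operates on the lot), but is itself disapplied by (k): (k) operates — the lot is in a historic district. (l) is inapplicable (the reportable unit count is 88, not less than 73), so (k) stands. Exception (d) stands.

No — exception (d) applies; Cora does not need a building permit.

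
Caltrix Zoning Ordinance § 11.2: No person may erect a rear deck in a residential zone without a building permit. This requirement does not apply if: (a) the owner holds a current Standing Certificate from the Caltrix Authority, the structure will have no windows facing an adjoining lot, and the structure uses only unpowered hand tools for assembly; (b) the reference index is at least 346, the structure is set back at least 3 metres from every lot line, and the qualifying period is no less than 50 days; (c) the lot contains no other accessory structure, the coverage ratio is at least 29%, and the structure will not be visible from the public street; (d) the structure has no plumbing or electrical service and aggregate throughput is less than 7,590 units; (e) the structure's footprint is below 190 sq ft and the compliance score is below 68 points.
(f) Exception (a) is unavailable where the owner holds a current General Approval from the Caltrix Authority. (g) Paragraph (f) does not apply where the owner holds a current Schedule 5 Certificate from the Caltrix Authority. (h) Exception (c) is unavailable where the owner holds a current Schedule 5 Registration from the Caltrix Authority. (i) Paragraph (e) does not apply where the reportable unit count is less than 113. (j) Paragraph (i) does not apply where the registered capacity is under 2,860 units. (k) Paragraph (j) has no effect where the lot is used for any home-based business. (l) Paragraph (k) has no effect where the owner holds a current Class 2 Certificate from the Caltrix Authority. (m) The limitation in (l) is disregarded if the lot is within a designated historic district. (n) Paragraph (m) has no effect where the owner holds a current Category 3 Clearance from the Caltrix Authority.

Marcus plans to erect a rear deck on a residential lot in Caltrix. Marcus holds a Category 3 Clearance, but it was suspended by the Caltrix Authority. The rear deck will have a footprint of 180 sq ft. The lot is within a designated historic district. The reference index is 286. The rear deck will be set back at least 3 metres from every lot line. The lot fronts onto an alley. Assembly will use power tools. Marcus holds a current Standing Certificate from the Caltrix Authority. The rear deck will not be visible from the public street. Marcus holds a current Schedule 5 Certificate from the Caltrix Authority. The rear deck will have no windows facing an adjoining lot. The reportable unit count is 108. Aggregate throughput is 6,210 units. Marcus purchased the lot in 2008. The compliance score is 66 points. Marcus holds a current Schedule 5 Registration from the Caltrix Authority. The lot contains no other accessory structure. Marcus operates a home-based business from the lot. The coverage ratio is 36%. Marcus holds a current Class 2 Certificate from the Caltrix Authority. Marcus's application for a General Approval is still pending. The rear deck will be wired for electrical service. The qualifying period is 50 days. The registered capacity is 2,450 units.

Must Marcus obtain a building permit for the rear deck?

Exception (a) requires that the structure uses only unpowered hand tools for assembly; but assembly uses power tools, so (a) is unavailable.
Exception (b) fails — the reference index is 286, short of 346.
Exception (c): the lot has no other accessory structure; the coverage ratio is 36%, meeting the 29% threshold; the structure will not be visible from the street — every condition holds. But applying paragraph (h): (h) operates against (c): a current Schedule 5 Registration is held. Exception (c) does not apply.
Exception (d) fails — electrical service is planned.
Exception (e) is satisfied on its face — the structure's footprint is 180 sq ft, below the 190 sq ft limit; the compliance score is 66 points, below the 68 points limit. However, paragraphs (i)–(n) must be considered: (i) operates against (e): the reportable unit count is 108, less than the 113 limit. (j) would limit (i) — the registered capacity is 2,450 units, under the 2,860 units limit — but (k) sets (j) aside: (k) operates against (j): a home-based business operates on the lot. (l) would limit (k) — a current Class 2 Certificate is held — but (m) sets (l) aside: (m) applies — the lot is in a historic district. (n), which would lift (m), is not triggered — the Category 3 Clearance is not current. Exception (e) does not apply.
Every exception is unavailable, so the rule governs.

Yes — Marcus must obtain a building permit.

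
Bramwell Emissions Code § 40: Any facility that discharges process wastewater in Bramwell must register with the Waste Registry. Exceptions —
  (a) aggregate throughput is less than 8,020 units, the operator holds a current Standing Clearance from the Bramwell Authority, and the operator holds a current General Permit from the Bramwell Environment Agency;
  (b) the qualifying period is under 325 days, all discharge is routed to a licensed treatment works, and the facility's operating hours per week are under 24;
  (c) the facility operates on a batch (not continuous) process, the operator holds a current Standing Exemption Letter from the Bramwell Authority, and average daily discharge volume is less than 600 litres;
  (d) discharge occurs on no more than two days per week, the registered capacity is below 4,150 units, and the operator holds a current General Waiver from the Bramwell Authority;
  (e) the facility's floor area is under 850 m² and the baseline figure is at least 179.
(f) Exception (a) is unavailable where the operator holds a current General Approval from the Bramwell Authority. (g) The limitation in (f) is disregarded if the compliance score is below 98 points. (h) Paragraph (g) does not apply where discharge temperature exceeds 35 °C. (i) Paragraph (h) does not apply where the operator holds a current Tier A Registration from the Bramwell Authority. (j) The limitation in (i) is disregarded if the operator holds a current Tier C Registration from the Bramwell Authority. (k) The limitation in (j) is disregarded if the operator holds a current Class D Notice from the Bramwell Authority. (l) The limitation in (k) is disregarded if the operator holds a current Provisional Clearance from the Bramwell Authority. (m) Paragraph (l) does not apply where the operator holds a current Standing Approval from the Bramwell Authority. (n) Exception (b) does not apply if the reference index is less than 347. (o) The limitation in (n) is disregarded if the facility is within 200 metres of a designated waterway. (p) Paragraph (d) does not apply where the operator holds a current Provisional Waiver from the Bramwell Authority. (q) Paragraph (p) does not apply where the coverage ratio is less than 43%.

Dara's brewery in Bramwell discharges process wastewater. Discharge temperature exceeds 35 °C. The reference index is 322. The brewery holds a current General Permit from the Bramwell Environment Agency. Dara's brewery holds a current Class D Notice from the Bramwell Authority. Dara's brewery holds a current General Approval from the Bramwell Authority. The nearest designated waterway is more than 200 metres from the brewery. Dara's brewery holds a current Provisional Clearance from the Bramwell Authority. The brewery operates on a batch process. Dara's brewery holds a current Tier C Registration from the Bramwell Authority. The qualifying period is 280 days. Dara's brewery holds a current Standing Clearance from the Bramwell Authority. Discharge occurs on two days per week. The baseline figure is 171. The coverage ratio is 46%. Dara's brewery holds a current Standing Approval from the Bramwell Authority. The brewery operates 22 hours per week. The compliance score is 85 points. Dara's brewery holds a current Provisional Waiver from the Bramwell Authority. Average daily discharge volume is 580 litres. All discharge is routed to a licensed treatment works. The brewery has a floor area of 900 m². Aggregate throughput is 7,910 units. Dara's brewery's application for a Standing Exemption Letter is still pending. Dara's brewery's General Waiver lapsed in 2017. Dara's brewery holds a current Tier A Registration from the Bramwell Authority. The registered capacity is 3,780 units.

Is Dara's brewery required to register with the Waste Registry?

No — exception (a) applies; Dara's brewery is not required to register with the Waste Registry.

Exception (a) is satisfied on its face — aggregate throughput is 7,910 units, less than the 8,020 units limit; a current Standing Clearance is held; a current General Permit is held. As to paragraphs (f)–(m): (f) would limit (a) — a current General Approval is held — but (g) sets (f) aside: (g) is triggered — the compliance score is 85 points, below the 98 points limit. (h) operates (discharge temperature exceeds 35 °C), but is itself disapplied by (i): (i) operates against (h): a current Tier A Registration is held. (j) would limit (i) — a current Tier C Registration is held — but (k) sets (j) aside: (k) operates against (j): a current Class D Notice is held. (l) is triggered (a current Provisional Clearance is held), but is set aside by (m): (m) operates against (l): a current Standing Approval is held. (a) remains available.
Exception (b) is satisfied on its face — the qualifying period is 280 days, under the 325 days limit; discharge is routed to a licensed treatment works; the facility's operating hours per week are 22, under the 24 limit. Turning to paragraphs (n)–(o): (n) operates against (b): the reference index is 322, less than the 347 limit. (o) is not triggered (the brewery is more than 200 m from any designated waterway), so (n) stands. So (b) is unavailable.
Exception (c) does not apply: the Standing Exemption Letter is not current.
Exception (d) requires that the operator holds a current General Waiver from the Bramwell Authority; but there is no General Waiver in force, so (d) is unavailable.
Exception (e) fails — the facility's floor area is 900 m², not under 850 m².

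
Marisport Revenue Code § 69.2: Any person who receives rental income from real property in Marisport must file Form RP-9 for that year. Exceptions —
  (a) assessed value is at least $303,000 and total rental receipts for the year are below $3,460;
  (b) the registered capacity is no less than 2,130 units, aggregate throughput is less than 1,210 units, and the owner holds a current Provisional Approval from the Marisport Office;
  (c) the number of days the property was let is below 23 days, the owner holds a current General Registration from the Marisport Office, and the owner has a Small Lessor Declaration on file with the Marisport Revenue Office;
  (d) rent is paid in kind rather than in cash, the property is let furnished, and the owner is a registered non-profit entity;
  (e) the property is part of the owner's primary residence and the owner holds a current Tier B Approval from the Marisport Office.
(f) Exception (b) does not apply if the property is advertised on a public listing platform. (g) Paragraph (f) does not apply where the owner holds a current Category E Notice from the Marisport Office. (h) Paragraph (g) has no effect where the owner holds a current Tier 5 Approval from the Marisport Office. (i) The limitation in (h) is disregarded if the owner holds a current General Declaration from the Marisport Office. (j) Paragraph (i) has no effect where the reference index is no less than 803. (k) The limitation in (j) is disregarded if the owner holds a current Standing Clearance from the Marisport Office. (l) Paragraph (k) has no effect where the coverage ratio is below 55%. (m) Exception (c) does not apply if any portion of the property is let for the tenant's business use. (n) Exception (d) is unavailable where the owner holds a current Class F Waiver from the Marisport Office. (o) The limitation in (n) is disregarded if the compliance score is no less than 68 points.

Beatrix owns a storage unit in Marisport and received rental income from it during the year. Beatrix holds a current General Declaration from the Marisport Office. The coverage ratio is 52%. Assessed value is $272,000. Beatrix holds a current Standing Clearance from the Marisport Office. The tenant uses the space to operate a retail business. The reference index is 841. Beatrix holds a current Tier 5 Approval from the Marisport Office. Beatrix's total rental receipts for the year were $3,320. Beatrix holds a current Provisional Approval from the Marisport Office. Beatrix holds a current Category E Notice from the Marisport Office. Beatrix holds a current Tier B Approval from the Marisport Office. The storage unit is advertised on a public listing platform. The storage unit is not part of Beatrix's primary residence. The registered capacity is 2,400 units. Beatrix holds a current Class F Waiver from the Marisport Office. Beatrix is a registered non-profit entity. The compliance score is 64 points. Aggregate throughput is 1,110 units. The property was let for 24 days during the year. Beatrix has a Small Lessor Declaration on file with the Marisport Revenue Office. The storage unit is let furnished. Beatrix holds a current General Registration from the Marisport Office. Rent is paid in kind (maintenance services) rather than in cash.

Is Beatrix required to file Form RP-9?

Exception (a) does not apply: assessed value is $272,000, short of $303,000.
Exception (b): the registered capacity is 2,400 units, meeting the 2,130 units threshold; aggregate throughput is 1,110 units, less than the 1,210 units limit; a current Provisional Approval is held — every condition holds. However, paragraphs (f)–(l) must be considered: (f) operates against (b): the property is publicly advertised. (g) would limit (f) — a current Category E Notice is held — but (h) sets (g) aside: (h) applies — a current Tier 5 Approval is held. (i) is engaged (a current General Declaration is held), but is set aside by (j): (j) operates — the reference index is 841, meeting the 803 threshold. (k) is triggered (a current Standing Clearance is held), but yields to (l): (l) operates against (k): the coverage ratio is 52%, below the 55% limit. (b) is therefore removed.
Exception (c) does not apply: the number of days the property was let is 24 days, not below 23 days.
Exception (d)'s conditions are all satisfied: rent is paid in kind; the property is let furnished; Beatrix is a registered non-profit. However, paragraphs (n)–(o) must be considered: (n) operates against (d): a current Class F Waiver is held. (o) is not engaged (the compliance score is 64 points, short of 68 points), so (n) stands. Exception (d) does not apply.
Exception (e) requires that the property is part of the owner's primary residence; but the storage unit is not part of the primary residence, so (e) is unavailable.
No exception applies. The general rule governs.

Yes — Beatrix must file Form RP-9.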